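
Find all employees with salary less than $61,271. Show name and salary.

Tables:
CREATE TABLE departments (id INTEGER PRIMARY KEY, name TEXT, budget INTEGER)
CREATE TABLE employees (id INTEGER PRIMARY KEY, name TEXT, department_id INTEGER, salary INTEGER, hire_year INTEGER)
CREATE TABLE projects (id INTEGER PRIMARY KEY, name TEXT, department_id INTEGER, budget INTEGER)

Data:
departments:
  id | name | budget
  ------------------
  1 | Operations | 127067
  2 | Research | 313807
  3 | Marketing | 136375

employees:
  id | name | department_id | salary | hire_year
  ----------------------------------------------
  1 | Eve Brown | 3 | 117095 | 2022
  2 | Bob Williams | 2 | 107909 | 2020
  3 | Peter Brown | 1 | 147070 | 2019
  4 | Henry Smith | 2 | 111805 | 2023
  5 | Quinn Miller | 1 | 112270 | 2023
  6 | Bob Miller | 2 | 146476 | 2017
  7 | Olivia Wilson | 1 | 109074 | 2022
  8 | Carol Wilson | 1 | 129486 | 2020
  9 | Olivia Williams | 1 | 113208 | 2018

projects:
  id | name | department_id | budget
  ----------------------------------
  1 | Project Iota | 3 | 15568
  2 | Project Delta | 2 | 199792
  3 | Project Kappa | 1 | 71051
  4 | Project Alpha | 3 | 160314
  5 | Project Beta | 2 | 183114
SELECT name, salary FROM employees WHERE salary < 61271

Execution result:
(no rows)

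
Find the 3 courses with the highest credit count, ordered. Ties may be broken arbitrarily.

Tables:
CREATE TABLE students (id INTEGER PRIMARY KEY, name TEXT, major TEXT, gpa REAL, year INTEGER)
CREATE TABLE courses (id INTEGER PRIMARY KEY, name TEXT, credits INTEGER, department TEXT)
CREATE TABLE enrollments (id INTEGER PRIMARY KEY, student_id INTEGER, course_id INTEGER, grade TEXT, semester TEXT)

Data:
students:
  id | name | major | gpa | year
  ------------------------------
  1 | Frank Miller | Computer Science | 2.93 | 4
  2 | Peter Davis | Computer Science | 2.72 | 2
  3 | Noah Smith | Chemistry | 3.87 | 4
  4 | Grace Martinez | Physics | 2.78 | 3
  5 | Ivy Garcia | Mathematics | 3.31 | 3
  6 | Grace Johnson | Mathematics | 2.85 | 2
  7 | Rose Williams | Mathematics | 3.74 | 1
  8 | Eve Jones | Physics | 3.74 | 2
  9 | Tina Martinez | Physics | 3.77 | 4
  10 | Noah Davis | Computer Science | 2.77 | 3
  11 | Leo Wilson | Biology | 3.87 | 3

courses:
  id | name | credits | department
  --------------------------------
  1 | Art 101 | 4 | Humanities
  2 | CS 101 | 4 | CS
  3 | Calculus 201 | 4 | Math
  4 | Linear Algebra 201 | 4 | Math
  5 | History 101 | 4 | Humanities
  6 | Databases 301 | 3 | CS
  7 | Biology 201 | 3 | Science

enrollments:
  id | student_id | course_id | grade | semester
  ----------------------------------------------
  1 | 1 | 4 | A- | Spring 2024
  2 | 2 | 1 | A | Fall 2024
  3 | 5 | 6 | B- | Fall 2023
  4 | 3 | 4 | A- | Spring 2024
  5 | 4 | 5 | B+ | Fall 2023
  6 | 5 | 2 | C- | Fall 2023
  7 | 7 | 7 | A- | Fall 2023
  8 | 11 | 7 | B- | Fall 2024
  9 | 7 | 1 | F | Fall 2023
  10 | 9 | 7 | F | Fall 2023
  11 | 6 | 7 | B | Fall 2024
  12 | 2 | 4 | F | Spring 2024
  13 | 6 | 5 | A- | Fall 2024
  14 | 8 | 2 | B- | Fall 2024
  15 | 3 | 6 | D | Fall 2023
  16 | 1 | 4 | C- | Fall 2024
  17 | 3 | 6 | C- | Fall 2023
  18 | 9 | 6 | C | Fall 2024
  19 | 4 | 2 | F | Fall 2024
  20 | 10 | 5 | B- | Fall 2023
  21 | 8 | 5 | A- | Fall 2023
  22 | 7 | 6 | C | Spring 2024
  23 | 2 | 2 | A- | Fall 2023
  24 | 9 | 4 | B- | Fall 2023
SELECT name, credits FROM courses ORDER BY credits DESC LIMIT 3

Execution result:
name | credits
Art 101 | 4
CS 101 | 4
Calculus 201 | 4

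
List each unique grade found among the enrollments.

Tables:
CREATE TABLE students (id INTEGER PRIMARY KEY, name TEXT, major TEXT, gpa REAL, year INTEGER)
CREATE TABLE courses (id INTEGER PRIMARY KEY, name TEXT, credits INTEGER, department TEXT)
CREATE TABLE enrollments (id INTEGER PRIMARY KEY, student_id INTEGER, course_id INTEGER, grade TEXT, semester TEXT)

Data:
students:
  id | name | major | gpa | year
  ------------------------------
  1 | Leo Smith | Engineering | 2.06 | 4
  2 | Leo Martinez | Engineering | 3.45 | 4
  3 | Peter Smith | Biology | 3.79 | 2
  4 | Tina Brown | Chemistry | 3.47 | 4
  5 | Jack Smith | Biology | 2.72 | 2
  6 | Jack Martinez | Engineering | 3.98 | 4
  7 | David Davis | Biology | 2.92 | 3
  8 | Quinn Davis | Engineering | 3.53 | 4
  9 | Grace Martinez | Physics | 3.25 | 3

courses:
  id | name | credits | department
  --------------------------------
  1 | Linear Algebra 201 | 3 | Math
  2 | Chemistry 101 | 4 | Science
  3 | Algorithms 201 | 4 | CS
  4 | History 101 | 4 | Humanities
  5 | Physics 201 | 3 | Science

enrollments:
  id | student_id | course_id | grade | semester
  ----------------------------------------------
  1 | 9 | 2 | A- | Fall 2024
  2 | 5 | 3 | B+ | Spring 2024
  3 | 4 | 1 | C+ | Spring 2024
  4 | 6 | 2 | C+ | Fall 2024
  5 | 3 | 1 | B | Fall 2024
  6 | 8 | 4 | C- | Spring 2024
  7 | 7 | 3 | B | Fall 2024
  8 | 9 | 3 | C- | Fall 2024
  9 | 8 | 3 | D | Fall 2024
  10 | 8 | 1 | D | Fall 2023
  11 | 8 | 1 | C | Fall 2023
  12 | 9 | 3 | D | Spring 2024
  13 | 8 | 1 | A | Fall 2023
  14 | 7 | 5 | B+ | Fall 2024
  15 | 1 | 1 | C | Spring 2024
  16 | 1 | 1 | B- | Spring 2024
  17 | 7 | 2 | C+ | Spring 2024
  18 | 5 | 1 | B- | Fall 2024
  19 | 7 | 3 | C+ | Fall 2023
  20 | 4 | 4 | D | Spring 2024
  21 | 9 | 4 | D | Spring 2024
SELECT DISTINCT grade FROM enrollments

Execution result:
grade
A-
B+
C+
B
C-
D
C
A
B-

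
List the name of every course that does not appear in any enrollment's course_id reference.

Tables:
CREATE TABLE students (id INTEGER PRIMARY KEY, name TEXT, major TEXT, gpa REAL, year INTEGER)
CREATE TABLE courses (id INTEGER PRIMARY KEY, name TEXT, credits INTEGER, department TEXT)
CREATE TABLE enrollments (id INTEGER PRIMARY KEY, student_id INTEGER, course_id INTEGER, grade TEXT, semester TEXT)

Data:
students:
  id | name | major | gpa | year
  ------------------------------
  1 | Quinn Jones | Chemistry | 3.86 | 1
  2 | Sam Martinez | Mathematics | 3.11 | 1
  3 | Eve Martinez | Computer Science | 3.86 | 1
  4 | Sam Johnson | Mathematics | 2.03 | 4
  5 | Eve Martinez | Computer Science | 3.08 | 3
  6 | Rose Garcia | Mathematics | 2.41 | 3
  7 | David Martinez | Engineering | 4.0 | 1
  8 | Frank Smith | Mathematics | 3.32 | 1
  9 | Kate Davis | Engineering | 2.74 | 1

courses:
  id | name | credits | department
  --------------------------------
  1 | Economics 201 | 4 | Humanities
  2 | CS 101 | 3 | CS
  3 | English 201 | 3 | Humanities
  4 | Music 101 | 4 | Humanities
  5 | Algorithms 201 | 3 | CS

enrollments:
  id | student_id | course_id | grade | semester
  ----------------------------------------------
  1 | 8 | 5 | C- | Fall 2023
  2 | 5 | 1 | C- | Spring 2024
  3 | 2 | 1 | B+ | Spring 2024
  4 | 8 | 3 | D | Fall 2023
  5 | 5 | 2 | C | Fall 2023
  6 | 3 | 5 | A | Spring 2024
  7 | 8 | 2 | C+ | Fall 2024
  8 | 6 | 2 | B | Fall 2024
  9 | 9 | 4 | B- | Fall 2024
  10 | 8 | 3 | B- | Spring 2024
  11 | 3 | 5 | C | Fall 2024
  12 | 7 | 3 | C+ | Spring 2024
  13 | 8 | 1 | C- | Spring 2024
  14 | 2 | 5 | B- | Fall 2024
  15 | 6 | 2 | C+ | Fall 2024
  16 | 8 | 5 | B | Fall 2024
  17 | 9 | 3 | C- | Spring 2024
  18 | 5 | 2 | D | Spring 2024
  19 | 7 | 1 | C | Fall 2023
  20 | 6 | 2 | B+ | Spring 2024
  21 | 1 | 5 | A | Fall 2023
SELECT p.name FROM courses p LEFT JOIN enrollments c ON c.course_id = p.id WHERE c.id IS NULL

Execution result:
(no rows)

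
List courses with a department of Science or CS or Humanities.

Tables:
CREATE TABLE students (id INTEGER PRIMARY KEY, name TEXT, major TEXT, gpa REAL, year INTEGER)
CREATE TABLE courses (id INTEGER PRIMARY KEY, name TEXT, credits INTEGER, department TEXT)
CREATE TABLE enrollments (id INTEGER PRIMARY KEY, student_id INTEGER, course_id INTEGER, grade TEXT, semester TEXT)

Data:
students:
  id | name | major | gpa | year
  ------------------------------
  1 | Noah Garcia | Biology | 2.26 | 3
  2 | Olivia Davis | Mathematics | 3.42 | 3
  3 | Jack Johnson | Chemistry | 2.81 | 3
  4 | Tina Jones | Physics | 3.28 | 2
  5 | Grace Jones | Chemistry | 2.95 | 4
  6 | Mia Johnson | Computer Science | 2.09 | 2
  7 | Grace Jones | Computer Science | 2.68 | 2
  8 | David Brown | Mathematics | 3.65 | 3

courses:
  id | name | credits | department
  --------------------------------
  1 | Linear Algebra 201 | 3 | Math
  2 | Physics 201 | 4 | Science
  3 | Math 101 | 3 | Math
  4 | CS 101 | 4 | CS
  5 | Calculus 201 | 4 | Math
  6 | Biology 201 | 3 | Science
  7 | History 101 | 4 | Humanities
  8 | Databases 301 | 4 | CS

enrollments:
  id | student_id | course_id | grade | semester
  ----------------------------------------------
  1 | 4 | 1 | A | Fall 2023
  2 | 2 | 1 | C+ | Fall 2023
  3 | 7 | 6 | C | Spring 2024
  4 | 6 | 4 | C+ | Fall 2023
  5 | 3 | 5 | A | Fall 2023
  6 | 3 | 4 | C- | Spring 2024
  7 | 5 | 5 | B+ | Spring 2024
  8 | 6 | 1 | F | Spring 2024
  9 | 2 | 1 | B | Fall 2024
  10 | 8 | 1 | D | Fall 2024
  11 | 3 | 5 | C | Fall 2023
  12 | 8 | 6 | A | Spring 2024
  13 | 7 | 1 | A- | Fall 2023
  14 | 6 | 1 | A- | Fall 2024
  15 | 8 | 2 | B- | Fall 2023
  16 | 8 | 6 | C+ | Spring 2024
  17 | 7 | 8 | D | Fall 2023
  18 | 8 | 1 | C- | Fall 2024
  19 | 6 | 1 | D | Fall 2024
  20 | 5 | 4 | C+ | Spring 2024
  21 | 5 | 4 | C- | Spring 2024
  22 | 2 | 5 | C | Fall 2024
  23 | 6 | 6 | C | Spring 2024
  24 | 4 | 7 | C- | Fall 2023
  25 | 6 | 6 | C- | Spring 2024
SELECT name, department FROM courses WHERE department IN ('Science', 'CS', 'Humanities')

Execution result:
name | department
Physics 201 | Science
CS 101 | CS
Biology 201 | Science
History 101 | Humanities
Databases 301 | CS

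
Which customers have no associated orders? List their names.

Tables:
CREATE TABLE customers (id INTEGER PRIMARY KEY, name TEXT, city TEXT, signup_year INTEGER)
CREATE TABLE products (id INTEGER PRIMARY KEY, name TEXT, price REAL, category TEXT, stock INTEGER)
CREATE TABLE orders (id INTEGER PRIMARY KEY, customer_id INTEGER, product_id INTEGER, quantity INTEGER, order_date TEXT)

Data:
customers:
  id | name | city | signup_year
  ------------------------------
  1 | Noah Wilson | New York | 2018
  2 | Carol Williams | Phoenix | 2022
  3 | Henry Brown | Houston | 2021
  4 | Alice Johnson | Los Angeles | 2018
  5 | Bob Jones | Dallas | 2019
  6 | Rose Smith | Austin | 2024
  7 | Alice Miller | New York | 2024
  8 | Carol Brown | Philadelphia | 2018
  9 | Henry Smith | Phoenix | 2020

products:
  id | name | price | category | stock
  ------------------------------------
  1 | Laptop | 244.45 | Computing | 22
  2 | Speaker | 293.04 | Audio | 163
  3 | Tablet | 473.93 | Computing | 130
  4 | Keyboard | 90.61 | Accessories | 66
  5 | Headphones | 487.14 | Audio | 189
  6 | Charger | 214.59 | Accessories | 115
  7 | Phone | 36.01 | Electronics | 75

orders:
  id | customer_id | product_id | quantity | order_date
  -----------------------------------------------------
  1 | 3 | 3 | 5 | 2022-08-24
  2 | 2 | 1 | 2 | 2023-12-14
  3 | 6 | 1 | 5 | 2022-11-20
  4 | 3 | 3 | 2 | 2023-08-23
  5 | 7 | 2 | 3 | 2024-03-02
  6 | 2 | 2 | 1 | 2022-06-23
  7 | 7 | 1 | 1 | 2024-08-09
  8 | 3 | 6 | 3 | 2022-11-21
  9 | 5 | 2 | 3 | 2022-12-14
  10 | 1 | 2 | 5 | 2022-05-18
SELECT p.name FROM customers p LEFT JOIN orders c ON c.customer_id = p.id WHERE c.id IS NULL

Execution result:
name
Alice Johnson
Carol Brown
Henry Smith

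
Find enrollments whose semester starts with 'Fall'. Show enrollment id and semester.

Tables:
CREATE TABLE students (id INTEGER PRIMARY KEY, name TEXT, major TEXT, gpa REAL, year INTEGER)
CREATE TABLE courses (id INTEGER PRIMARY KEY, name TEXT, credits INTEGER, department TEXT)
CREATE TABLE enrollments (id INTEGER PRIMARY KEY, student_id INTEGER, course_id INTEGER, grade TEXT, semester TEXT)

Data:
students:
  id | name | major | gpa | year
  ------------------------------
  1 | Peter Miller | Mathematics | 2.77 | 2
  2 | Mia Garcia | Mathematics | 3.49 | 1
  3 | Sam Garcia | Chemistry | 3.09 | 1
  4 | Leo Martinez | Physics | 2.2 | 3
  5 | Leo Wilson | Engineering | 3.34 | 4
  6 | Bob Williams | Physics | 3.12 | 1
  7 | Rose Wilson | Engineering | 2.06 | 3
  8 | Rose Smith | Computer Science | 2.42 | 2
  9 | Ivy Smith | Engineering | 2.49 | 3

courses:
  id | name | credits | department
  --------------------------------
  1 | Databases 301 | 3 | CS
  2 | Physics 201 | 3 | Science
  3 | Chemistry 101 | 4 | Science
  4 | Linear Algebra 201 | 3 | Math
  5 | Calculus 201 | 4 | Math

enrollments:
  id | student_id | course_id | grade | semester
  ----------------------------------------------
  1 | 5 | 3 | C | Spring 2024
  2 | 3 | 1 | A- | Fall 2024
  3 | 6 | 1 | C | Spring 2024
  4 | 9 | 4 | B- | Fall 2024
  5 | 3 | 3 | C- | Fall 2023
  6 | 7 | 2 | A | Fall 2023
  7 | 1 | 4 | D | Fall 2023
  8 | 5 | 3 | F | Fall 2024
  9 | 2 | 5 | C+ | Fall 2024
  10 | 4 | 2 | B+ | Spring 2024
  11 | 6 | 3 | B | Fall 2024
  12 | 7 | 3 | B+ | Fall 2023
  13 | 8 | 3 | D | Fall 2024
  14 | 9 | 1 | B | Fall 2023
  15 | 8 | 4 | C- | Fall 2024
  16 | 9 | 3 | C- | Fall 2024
SELECT id, semester FROM enrollments WHERE semester LIKE 'Fall%'

Execution result:
id | semester
2 | Fall 2024
4 | Fall 2024
5 | Fall 2023
6 | Fall 2023
7 | Fall 2023
8 | Fall 2024
9 | Fall 2024
11 | Fall 2024
12 | Fall 2023
13 | Fall 2024
14 | Fall 2023
15 | Fall 2024
16 | Fall 2024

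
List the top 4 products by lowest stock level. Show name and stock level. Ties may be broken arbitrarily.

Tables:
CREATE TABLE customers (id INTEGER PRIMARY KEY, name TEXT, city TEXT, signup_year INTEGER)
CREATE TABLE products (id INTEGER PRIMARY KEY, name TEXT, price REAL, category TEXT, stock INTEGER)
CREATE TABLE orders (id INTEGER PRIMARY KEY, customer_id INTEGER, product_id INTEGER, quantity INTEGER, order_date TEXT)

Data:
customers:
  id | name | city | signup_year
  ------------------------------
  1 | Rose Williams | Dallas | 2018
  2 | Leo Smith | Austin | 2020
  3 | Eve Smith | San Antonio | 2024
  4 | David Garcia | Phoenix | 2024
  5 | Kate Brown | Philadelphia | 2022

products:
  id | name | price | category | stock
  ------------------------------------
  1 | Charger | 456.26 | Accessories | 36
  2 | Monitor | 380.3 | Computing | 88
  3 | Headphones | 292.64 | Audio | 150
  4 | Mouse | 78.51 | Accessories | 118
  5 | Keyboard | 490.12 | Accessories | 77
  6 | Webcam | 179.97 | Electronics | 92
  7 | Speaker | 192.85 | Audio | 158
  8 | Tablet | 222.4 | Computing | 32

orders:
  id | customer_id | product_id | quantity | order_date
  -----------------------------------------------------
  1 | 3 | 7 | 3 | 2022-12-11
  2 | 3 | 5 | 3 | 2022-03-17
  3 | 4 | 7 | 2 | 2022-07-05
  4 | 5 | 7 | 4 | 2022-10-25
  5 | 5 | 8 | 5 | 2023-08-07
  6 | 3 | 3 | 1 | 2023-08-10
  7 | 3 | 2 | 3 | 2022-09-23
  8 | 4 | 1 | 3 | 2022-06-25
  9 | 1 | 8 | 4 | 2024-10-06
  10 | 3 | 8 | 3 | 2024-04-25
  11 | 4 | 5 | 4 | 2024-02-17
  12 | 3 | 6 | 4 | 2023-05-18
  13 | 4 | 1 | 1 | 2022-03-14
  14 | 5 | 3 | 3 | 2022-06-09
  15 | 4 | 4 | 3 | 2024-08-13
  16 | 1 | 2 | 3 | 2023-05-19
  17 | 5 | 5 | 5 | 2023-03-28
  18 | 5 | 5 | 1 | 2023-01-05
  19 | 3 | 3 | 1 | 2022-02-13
SELECT name, stock FROM products ORDER BY stock ASC LIMIT 4

Execution result:
name | stock
Tablet | 32
Charger | 36
Keyboard | 77
Monitor | 88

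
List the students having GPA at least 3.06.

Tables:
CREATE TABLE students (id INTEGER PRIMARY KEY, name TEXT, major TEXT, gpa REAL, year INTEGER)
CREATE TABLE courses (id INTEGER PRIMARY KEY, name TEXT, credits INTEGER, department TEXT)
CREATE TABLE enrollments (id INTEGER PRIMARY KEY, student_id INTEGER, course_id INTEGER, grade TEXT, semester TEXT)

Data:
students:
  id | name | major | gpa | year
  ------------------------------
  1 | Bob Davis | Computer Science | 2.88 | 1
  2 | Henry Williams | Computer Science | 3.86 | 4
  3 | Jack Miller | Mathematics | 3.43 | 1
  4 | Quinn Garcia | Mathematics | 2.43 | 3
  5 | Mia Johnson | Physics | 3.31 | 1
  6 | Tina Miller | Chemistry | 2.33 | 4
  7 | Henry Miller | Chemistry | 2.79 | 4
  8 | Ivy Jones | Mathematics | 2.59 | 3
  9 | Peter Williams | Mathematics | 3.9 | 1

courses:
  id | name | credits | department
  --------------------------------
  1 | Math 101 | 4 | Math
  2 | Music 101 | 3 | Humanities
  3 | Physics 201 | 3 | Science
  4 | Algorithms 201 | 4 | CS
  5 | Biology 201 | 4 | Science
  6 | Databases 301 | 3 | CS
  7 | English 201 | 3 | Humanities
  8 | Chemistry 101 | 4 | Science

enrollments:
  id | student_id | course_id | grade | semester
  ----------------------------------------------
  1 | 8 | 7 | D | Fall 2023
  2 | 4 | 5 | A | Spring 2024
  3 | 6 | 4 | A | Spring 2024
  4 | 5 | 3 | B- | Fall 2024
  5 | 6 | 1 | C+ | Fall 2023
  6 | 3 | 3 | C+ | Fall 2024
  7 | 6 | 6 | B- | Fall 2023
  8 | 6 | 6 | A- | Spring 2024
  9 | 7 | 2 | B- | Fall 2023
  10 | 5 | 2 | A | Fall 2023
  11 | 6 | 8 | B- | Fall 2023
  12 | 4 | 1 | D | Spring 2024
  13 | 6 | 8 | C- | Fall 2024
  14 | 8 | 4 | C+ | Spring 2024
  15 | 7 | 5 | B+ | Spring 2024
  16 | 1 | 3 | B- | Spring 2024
SELECT name, gpa FROM students WHERE gpa >= 3.06

Execution result:
name | gpa
Henry Williams | 3.86
Jack Miller | 3.43
Mia Johnson | 3.31
Peter Williams | 3.90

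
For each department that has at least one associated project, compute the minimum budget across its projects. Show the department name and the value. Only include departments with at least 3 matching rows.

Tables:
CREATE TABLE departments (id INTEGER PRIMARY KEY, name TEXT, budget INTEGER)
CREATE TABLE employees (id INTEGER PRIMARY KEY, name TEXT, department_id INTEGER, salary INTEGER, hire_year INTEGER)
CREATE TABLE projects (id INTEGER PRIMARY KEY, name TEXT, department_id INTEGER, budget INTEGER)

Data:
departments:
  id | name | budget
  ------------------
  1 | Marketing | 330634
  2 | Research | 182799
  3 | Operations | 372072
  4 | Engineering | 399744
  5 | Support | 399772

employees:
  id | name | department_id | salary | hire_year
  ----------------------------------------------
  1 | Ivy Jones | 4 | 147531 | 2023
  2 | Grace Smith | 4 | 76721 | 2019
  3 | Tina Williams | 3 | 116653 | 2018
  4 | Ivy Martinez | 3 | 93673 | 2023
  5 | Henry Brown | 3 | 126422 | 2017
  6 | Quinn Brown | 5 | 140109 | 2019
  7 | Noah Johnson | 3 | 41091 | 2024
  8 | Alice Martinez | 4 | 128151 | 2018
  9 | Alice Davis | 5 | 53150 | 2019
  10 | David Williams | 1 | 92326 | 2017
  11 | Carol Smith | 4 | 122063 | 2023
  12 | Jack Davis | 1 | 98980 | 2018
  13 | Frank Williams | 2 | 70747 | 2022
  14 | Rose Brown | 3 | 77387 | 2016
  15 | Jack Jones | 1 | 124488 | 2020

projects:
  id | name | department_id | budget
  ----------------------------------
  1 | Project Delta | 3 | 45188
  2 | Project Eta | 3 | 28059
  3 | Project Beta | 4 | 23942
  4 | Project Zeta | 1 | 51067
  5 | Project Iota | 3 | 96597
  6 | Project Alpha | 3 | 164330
SELECT p.name, MIN(c.budget) AS min_budget FROM projects c JOIN departments p ON c.department_id = p.id GROUP BY p.id, p.name HAVING COUNT(*) >= 3

Execution result:
name | min_budget
Operations | 28059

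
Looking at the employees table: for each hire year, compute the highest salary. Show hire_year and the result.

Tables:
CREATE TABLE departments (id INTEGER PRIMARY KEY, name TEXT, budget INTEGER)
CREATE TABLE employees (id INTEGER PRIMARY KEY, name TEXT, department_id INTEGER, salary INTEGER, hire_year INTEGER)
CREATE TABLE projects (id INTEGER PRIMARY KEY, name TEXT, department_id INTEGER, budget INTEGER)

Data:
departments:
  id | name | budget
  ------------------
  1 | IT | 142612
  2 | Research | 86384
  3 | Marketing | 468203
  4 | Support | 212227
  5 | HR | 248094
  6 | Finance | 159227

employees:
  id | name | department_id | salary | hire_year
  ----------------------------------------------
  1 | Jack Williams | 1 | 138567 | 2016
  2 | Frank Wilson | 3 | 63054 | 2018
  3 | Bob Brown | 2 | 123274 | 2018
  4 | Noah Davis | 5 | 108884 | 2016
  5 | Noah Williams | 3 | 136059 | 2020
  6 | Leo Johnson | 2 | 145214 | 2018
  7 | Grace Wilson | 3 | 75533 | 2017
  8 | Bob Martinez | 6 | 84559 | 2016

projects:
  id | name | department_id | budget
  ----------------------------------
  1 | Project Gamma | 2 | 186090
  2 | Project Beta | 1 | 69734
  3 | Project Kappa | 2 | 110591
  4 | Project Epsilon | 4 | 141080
SELECT hire_year, MAX(salary) AS max_salary FROM employees GROUP BY hire_year

Execution result:
hire_year | max_salary
2016 | 138567
2017 | 75533
2018 | 145214
2020 | 136059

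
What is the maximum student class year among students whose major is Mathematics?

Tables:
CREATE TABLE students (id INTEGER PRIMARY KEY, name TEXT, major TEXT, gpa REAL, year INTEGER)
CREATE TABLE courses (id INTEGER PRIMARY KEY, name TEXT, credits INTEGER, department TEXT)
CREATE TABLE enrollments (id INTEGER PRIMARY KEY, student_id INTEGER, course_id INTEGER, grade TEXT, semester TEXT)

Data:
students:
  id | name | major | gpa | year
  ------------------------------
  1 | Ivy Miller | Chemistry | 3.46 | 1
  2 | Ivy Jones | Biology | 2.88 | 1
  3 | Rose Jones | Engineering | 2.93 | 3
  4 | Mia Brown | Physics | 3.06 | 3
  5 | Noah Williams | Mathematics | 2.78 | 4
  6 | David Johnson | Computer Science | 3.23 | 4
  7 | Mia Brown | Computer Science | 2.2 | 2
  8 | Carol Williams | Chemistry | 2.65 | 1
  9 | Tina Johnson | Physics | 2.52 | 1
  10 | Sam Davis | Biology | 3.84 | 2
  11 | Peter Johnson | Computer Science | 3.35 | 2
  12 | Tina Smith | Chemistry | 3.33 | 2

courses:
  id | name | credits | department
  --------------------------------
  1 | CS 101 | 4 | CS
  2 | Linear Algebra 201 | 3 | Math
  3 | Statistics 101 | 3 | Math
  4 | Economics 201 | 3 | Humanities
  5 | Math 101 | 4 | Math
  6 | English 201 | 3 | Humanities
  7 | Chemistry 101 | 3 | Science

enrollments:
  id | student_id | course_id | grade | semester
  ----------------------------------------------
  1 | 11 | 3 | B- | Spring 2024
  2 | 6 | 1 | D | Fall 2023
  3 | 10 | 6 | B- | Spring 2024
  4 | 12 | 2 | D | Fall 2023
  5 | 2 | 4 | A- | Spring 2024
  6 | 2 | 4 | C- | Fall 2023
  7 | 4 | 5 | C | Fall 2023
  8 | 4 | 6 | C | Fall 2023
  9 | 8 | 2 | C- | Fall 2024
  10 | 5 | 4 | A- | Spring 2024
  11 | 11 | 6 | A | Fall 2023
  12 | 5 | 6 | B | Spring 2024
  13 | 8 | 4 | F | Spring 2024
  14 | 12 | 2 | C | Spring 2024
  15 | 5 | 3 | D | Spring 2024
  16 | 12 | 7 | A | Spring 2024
SELECT MAX(year) FROM students WHERE major = 'Mathematics'

Execution result:
4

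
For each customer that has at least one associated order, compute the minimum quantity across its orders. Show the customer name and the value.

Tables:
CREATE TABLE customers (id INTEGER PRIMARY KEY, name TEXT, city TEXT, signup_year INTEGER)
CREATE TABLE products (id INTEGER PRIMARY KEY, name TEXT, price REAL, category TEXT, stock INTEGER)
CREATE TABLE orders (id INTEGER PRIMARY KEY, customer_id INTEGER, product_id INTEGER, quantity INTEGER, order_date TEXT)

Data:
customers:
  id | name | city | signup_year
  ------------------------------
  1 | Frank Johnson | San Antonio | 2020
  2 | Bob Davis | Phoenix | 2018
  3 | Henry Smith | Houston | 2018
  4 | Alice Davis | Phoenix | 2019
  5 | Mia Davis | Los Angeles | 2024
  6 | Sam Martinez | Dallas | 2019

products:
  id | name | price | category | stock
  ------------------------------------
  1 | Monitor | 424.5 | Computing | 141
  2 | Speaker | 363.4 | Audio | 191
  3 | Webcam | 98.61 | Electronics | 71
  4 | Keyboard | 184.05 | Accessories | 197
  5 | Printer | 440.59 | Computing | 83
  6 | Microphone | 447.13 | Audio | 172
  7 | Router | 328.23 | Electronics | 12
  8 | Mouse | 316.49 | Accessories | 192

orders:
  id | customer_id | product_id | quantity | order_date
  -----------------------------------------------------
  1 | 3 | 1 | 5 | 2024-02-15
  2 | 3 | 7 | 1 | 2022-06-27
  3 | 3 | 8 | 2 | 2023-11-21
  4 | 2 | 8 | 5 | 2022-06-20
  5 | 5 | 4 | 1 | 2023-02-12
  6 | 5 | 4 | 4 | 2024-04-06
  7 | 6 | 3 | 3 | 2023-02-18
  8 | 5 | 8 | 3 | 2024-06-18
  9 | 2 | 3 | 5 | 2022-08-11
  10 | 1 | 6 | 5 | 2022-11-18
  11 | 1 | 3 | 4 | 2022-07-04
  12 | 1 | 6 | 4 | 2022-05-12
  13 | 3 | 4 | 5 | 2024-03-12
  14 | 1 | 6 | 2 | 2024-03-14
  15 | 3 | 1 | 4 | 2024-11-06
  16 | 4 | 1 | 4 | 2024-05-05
SELECT p.name, MIN(c.quantity) AS min_quantity FROM orders c JOIN customers p ON c.customer_id = p.id GROUP BY p.id, p.name

Execution result:
name | min_quantity
Frank Johnson | 2
Bob Davis | 5
Henry Smith | 1
Alice Davis | 4
Mia Davis | 1
Sam Martinez | 3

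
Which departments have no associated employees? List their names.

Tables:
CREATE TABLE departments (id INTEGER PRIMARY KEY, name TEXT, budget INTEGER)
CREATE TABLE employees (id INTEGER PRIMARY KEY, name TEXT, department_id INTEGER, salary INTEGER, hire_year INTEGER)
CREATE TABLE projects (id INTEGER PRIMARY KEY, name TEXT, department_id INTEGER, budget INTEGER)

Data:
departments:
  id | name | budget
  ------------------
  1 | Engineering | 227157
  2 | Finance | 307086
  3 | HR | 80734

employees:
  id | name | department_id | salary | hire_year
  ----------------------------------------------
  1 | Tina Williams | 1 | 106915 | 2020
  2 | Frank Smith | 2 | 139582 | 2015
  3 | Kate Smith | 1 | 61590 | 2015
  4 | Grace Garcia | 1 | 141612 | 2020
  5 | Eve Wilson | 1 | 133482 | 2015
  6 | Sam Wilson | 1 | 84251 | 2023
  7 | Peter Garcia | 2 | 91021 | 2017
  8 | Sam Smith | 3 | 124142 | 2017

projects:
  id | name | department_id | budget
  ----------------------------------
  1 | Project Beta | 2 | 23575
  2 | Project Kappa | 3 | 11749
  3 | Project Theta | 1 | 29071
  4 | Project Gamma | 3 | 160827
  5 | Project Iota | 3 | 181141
SELECT p.name FROM departments p LEFT JOIN employees c ON c.department_id = p.id WHERE c.id IS NULL

Execution result:
(no rows)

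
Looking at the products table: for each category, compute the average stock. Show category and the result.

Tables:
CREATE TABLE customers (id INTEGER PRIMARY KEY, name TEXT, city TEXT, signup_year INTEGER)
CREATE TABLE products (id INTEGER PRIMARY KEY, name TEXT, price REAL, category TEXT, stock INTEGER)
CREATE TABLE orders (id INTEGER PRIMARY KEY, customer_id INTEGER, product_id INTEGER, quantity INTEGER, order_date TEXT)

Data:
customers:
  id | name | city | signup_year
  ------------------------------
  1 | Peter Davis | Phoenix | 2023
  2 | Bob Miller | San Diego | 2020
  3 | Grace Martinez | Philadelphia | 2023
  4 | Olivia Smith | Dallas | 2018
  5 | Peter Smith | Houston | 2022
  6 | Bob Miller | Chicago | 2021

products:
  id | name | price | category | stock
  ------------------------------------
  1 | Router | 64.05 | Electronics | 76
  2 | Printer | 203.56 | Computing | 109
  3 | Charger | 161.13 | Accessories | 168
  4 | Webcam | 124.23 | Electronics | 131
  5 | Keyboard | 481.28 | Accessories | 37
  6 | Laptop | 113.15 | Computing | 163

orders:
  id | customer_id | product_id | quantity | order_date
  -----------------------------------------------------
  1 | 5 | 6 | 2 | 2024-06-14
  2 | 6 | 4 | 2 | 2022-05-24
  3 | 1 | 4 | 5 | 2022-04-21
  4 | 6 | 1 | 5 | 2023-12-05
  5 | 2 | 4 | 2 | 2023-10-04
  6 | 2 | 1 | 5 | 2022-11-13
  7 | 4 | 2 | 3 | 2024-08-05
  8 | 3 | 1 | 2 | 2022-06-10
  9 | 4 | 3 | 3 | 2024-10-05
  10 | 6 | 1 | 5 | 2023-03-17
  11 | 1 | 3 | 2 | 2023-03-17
SELECT category, AVG(stock) AS avg_stock FROM products GROUP BY category

Execution result:
category | avg_stock
Accessories | 102.50
Computing | 136.00
Electronics | 103.50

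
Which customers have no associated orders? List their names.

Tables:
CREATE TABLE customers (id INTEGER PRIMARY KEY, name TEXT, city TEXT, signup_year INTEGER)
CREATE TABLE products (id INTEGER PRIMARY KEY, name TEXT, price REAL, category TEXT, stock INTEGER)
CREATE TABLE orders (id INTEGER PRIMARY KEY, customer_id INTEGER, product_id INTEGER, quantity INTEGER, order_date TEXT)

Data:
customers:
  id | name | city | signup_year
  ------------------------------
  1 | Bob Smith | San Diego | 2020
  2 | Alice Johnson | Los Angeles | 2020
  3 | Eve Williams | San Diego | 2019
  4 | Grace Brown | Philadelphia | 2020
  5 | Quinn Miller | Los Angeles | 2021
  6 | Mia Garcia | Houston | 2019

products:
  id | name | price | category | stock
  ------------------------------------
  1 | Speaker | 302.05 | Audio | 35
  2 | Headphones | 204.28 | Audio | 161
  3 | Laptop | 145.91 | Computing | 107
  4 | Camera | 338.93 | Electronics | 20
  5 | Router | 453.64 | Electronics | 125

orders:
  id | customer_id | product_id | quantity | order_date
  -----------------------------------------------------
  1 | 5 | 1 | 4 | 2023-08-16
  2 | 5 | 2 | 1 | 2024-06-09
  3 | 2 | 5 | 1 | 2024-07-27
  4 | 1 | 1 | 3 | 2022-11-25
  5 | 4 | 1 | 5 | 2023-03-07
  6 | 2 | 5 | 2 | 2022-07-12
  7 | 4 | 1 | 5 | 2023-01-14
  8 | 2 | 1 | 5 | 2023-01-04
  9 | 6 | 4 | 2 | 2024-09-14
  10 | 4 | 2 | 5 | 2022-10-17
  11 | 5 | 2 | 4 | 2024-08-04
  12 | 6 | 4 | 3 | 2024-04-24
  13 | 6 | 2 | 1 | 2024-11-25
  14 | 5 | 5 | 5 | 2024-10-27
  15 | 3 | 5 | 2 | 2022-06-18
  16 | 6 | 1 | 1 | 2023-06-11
SELECT p.name FROM customers p LEFT JOIN orders c ON c.customer_id = p.id WHERE c.id IS NULL

Execution result:
(no rows)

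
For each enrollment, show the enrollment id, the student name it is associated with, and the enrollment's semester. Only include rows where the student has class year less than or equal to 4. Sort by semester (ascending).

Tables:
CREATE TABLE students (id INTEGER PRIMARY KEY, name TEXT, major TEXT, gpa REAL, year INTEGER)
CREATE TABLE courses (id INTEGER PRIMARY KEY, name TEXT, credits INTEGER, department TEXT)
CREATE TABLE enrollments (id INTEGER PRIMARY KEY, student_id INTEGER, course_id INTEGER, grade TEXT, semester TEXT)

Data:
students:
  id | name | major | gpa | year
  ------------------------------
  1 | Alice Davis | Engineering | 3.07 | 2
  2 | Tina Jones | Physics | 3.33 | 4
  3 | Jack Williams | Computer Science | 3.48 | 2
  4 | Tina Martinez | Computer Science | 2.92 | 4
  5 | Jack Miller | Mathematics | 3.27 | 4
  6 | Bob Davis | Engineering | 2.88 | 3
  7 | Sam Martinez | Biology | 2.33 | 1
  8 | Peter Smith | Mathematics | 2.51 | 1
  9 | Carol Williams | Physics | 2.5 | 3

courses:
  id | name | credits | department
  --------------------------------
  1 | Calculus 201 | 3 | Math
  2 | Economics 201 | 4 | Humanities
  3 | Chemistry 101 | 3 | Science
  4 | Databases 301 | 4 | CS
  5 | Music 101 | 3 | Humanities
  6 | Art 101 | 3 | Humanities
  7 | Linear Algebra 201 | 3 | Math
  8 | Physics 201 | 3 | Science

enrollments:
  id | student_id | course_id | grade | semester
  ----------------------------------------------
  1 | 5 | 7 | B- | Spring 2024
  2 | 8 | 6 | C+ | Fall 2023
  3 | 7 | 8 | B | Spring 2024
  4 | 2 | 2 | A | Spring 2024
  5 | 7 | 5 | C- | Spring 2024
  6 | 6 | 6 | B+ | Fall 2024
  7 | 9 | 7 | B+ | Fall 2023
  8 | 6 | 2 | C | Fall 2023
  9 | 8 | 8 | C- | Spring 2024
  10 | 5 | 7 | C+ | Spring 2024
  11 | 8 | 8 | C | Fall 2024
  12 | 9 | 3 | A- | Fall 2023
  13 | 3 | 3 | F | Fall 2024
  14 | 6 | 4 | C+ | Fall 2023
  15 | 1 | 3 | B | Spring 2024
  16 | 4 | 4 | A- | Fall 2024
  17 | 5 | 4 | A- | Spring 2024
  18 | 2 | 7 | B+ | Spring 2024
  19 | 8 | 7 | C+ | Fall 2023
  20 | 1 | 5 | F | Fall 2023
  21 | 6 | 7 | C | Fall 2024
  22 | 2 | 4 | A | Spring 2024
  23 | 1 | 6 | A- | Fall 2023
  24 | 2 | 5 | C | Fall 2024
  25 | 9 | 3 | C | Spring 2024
SELECT c.id, p.name AS student, c.semester FROM enrollments c JOIN students p ON c.student_id = p.id WHERE p.year <= 4 ORDER BY c.semester ASC

Execution result:
id | student | semester
2 | Peter Smith | Fall 2023
7 | Carol Williams | Fall 2023
8 | Bob Davis | Fall 2023
12 | Carol Williams | Fall 2023
14 | Bob Davis | Fall 2023
19 | Peter Smith | Fall 2023
20 | Alice Davis | Fall 2023
23 | Alice Davis | Fall 2023
6 | Bob Davis | Fall 2024
11 | Peter Smith | Fall 2024
13 | Jack Williams | Fall 2024
16 | Tina Martinez | Fall 2024
21 | Bob Davis | Fall 2024
24 | Tina Jones | Fall 2024
1 | Jack Miller | Spring 2024
3 | Sam Martinez | Spring 2024
4 | Tina Jones | Spring 2024
5 | Sam Martinez | Spring 2024
9 | Peter Smith | Spring 2024
10 | Jack Miller | Spring 2024
15 | Alice Davis | Spring 2024
17 | Jack Miller | Spring 2024
18 | Tina Jones | Spring 2024
22 | Tina Jones | Spring 2024
25 | Carol Williams | Spring 2024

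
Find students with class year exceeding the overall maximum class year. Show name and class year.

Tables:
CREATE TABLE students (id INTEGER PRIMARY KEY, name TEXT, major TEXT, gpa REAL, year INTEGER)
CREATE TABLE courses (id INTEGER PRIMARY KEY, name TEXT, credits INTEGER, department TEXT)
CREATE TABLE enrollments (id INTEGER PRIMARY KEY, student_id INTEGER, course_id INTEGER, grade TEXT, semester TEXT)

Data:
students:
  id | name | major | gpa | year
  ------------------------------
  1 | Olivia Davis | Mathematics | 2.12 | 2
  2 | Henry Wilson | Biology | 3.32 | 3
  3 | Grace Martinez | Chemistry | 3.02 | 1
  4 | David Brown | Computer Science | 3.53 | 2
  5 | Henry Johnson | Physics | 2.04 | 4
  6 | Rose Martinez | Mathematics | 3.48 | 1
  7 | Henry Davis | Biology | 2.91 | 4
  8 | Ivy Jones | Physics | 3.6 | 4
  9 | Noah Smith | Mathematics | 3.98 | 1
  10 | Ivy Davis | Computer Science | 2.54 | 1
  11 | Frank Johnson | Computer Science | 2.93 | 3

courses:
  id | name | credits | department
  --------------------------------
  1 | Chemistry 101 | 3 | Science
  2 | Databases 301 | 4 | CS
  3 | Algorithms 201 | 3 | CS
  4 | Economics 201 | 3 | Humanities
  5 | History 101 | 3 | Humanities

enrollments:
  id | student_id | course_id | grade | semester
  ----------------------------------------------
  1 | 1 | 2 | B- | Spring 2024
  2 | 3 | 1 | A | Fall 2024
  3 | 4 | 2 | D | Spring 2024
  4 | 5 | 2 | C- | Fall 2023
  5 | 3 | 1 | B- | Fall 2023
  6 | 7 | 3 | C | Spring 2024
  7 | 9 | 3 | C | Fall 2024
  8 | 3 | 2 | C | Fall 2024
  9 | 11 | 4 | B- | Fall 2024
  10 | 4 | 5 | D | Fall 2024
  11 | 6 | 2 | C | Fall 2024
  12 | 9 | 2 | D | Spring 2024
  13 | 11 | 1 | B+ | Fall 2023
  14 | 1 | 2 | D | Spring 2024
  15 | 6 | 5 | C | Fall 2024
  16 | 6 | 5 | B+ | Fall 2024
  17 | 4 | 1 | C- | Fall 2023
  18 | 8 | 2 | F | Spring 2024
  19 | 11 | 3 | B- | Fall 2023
SELECT name, year FROM students WHERE year > (SELECT MAX(year) FROM students)

Execution result:
(no rows)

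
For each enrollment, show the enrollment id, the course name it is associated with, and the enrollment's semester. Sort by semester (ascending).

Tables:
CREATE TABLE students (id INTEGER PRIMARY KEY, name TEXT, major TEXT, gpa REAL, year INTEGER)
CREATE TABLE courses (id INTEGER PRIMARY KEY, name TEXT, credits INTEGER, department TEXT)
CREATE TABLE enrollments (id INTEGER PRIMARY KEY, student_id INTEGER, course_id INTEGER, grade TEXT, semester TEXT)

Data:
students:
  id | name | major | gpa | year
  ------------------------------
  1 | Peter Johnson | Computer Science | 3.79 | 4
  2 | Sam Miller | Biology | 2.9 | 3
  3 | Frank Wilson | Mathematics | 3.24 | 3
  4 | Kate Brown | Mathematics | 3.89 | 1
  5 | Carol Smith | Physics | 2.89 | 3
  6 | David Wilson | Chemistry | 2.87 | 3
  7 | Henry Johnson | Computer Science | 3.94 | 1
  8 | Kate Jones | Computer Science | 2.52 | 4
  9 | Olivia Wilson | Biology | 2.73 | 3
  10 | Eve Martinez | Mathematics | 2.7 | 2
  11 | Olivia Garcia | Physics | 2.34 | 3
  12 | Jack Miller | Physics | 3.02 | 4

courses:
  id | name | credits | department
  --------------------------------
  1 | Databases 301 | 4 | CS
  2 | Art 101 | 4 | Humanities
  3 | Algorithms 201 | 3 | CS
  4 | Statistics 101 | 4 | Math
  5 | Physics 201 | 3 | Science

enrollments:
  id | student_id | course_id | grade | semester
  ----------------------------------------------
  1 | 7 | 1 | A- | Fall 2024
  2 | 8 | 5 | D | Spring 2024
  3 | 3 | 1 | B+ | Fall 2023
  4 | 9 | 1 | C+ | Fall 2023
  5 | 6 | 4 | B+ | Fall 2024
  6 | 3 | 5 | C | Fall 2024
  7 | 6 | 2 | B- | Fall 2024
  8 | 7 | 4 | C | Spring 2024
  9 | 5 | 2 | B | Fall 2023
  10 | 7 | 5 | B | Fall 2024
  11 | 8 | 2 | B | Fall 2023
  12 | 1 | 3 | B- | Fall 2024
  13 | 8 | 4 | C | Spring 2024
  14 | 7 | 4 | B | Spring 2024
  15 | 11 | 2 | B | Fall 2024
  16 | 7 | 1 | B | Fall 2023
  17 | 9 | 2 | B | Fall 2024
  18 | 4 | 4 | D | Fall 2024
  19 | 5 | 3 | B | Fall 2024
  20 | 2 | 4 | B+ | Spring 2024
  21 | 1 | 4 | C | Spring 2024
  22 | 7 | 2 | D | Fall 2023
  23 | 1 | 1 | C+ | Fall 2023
SELECT c.id, p.name AS course, c.semester FROM enrollments c JOIN courses p ON c.course_id = p.id ORDER BY c.semester ASC

Execution result:
id | course | semester
3 | Databases 301 | Fall 2023
4 | Databases 301 | Fall 2023
9 | Art 101 | Fall 2023
11 | Art 101 | Fall 2023
16 | Databases 301 | Fall 2023
22 | Art 101 | Fall 2023
23 | Databases 301 | Fall 2023
1 | Databases 301 | Fall 2024
5 | Statistics 101 | Fall 2024
6 | Physics 201 | Fall 2024
7 | Art 101 | Fall 2024
10 | Physics 201 | Fall 2024
12 | Algorithms 201 | Fall 2024
15 | Art 101 | Fall 2024
17 | Art 101 | Fall 2024
18 | Statistics 101 | Fall 2024
19 | Algorithms 201 | Fall 2024
2 | Physics 201 | Spring 2024
8 | Statistics 101 | Spring 2024
13 | Statistics 101 | Spring 2024
14 | Statistics 101 | Spring 2024
20 | Statistics 101 | Spring 2024
21 | Statistics 101 | Spring 2024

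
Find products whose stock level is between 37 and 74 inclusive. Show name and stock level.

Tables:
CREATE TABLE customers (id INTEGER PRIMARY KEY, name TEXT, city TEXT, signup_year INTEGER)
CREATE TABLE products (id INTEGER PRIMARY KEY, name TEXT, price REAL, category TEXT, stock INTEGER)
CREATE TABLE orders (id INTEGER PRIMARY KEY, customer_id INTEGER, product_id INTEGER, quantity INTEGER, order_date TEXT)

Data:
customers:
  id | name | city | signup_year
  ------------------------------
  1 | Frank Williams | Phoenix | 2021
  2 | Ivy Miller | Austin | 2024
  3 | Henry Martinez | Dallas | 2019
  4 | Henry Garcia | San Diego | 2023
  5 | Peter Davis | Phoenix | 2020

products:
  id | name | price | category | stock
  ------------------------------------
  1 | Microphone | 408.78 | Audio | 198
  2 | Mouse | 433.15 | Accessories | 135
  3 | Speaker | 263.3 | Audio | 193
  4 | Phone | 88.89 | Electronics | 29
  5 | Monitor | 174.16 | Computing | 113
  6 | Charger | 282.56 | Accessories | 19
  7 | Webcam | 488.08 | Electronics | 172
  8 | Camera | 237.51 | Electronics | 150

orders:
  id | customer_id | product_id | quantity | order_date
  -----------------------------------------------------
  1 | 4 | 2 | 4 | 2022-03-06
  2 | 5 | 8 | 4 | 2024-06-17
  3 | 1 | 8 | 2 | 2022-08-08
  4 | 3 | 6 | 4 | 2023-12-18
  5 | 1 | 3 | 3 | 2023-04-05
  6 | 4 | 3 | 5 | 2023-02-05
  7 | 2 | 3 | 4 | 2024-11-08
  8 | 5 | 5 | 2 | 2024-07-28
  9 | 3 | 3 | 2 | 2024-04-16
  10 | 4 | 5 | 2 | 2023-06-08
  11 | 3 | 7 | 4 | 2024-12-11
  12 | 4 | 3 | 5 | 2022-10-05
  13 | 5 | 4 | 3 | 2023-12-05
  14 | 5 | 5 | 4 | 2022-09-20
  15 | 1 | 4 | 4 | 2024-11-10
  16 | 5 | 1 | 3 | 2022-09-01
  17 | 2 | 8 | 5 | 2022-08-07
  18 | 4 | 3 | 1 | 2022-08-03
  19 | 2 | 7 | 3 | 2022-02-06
SELECT name, stock FROM products WHERE stock BETWEEN 37 AND 74

Execution result:
(no rows)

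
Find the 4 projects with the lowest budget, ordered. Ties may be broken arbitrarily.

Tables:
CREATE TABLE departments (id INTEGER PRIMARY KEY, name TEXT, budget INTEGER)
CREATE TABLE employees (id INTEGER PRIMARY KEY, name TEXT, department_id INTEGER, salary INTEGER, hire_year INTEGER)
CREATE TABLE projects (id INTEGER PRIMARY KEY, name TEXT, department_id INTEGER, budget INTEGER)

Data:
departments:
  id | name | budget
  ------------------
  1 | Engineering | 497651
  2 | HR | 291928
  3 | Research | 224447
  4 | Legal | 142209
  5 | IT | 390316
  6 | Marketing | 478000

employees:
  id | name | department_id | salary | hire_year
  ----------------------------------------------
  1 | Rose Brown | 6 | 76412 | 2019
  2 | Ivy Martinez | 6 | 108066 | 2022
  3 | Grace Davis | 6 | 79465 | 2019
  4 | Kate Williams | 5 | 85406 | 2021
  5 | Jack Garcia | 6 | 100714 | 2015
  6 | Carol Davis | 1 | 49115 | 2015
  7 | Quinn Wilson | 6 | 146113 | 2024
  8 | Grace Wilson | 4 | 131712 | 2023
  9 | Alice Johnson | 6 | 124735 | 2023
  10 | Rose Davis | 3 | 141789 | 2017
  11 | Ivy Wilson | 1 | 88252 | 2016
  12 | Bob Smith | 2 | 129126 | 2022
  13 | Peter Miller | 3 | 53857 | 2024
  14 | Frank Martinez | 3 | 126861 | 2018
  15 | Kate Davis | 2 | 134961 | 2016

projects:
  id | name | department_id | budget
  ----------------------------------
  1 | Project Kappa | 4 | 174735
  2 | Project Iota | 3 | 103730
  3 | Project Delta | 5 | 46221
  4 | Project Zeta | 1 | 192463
SELECT name, budget FROM projects ORDER BY budget ASC LIMIT 4

Execution result:
name | budget
Project Delta | 46221
Project Iota | 103730
Project Kappa | 174735
Project Zeta | 192463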